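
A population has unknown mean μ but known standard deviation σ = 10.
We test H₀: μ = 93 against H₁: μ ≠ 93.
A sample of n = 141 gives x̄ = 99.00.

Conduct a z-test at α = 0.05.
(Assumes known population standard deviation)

Standard error: SE = σ/√n = 10/√141 = 0.8422
z-statistic: z = (x̄ - μ₀)/SE = (99.00 - 93)/0.8422 = 7.1242
Critical value: ±1.960
p-value < 0.0001
Decision: reject H₀

Answer: z = 7.1242, reject H₀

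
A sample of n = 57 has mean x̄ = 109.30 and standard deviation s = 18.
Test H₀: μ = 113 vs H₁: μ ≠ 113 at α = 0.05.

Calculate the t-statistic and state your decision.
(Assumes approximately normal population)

df = n - 1 = 56
SE = s/√n = 18/√57 = 2.3842
t = (x̄ - μ₀)/SE = (109.30 - 113)/2.3842 = -1.5519
Critical value: t_{0.025,56} = ±2.003
p-value ≈ 0.1263
Decision: fail to reject H₀

Answer: t = -1.5519, fail to reject H₀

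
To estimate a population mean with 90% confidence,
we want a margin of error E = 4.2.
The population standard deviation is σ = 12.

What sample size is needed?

z_0.05 = 1.645
n = (z×σ/E)² = (1.645×12/4.2)²
n = 22.0900
Round up: n = 23

Answer: n = 23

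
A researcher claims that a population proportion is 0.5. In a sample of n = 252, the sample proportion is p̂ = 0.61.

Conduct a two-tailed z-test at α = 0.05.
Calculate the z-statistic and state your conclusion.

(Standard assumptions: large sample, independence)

H₀: p = 0.5, H₁: p ≠ 0.5
Standard error: SE = √(p₀(1-p₀)/n) = √(0.5×0.5/252) = 0.031497
z-statistic: z = (p̂ - p₀)/SE = (0.61 - 0.5)/0.031497 = 3.4924
Critical value: z_0.025 = ±1.960
p-value = 0.0005
Decision: reject H₀ at α = 0.05

Answer: z = 3.4924, reject H₀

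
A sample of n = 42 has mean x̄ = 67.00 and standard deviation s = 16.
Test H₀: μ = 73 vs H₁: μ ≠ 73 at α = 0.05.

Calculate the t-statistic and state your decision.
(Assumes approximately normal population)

df = n - 1 = 41
SE = s/√n = 16/√42 = 2.4689
t = (x̄ - μ₀)/SE = (67.00 - 73)/2.4689 = -2.4302
Critical value: t_{0.025,41} = ±2.020
p-value ≈ 0.0196
Decision: reject H₀

Answer: t = -2.4302, reject H₀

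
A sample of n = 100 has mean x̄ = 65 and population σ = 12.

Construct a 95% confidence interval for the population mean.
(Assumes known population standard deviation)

Confidence level: 95%, α = 0.05
z_0.025 = 1.960
SE = σ/√n = 12/√100 = 1.2000
Margin of error = 1.960 × 1.2000 = 2.3520
CI: x̄ ± margin = 65 ± 2.3520
CI: (62.6480, 67.3520)

Answer: (62.6480, 67.3520)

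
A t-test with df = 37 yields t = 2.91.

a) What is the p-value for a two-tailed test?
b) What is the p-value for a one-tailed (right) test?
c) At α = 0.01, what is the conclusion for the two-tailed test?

Answer: a) 0.0061, b) 0.0030, c) reject H₀

Derivation:
Using t-distribution with df = 37:
a) Two-tailed: p = 2×P(T > 2.91) = 0.0061
b) One-tailed: p = P(T > 2.91) = 0.0030
c) 0.0061 < 0.01, reject H₀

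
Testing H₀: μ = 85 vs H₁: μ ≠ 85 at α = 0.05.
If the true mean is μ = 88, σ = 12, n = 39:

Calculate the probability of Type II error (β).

Answer: β ≈ 0.6547

Derivation:
SE = σ/√n = 12/√39 = 1.9215
Critical values: μ₀ ± z_0.025×SE = 85 ± 1.960×1.9215
Acceptance region: (81.2339, 88.7661)
Under H₁ (μ = 88): z_high = (88.7661 - 88)/1.9215 = 0.3987, z_low = (81.2339 - 88)/1.9215 = -3.5213
β = P(not reject | H₁) = Φ(0.3987) - Φ(-3.5213) ≈ 0.6547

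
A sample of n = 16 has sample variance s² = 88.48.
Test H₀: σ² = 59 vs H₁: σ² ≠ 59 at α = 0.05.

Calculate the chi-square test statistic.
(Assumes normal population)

Answer: χ² = 22.4949, fail to reject H₀

Derivation:
df = n - 1 = 15
χ² = (n-1)s²/σ₀² = 15×88.48/59 = 22.4949
Critical values: χ²_{0.975,15} = 6.262, χ²_{0.025,15} = 27.488
Rejection region: χ² < 6.262 or χ² > 27.488
Decision: fail to reject H₀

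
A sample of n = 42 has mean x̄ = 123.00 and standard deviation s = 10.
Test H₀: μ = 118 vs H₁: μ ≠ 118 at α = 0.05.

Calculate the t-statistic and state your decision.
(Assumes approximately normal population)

Answer: t = 3.2404, reject H₀

Derivation:
df = n - 1 = 41
SE = s/√n = 10/√42 = 1.5430
t = (x̄ - μ₀)/SE = (123.00 - 118)/1.5430 = 3.2404
Critical value: t_{0.025,41} = ±2.020
p-value ≈ 0.0024
Decision: reject H₀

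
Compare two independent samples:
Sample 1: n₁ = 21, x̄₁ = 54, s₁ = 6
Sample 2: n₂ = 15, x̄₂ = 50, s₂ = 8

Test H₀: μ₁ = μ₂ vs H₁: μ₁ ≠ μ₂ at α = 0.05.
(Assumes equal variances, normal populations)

Pooled variance: s²_p = [20×6² + 14×8²]/(34) = 47.5294
s_p = 6.8942
SE = s_p×√(1/n₁ + 1/n₂) = 6.8942×√(1/21 + 1/15) = 2.3307
t = (x̄₁ - x̄₂)/SE = (54 - 50)/2.3307 = 1.7162
df = 34, t-critical = ±2.032
Decision: fail to reject H₀

Answer: t = 1.7162, fail to reject H₀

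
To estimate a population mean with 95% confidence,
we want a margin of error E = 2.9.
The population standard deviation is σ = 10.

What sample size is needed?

z_0.025 = 1.960
n = (z×σ/E)² = (1.960×10/2.9)²
n = 45.6790
Round up: n = 46

Answer: n = 46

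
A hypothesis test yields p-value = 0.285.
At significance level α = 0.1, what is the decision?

Answer: fail to reject H₀

Derivation:
Compare p-value to α:
0.285 ≥ 0.1
Decision: fail to reject H₀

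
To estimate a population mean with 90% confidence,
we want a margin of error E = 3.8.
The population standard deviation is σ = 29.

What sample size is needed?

Answer: n = 158

Derivation:
z_0.05 = 1.645
n = (z×σ/E)² = (1.645×29/3.8)²
n = 157.6016
Round up: n = 158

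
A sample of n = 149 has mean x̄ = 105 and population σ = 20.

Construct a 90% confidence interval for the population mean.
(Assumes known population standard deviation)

Answer: (102.3047, 107.6953)

Derivation:
Confidence level: 90%, α = 0.1
z_0.05 = 1.645
SE = σ/√n = 20/√149 = 1.6385
Margin of error = 1.645 × 1.6385 = 2.6953
CI: x̄ ± margin = 105 ± 2.6953
CI: (102.3047, 107.6953)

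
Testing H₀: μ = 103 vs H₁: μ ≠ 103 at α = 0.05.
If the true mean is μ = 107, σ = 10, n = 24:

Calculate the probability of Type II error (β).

SE = σ/√n = 10/√24 = 2.0412
Critical values: μ₀ ± z_0.025×SE = 103 ± 1.960×2.0412
Acceptance region: (98.9992, 107.0008)
Under H₁ (μ = 107): z_high = (107.0008 - 107)/2.0412 = 0.0004, z_low = (98.9992 - 107)/2.0412 = -3.9197
β = P(not reject | H₁) = Φ(0.0004) - Φ(-3.9197) ≈ 0.5001

Answer: β ≈ 0.5001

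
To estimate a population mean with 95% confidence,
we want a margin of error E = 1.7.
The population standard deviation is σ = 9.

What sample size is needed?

Answer: n = 108

Derivation:
z_0.025 = 1.960
n = (z×σ/E)² = (1.960×9/1.7)²
n = 107.6711
Round up: n = 108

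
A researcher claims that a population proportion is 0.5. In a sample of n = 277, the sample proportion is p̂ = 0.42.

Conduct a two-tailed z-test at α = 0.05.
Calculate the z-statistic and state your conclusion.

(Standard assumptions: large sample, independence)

H₀: p = 0.5, H₁: p ≠ 0.5
Standard error: SE = √(p₀(1-p₀)/n) = √(0.5×0.5/277) = 0.030042
z-statistic: z = (p̂ - p₀)/SE = (0.42 - 0.5)/0.030042 = -2.6629
Critical value: z_0.025 = ±1.960
p-value = 0.0077
Decision: reject H₀ at α = 0.05

Answer: z = -2.6629, reject H₀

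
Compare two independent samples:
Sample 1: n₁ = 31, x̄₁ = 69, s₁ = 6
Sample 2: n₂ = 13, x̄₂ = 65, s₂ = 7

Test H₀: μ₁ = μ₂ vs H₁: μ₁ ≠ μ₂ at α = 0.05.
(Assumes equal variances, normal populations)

Answer: t = 1.9210, fail to reject H₀

Derivation:
Pooled variance: s²_p = [30×6² + 12×7²]/(42) = 39.7143
s_p = 6.3019
SE = s_p×√(1/n₁ + 1/n₂) = 6.3019×√(1/31 + 1/13) = 2.0823
t = (x̄₁ - x̄₂)/SE = (69 - 65)/2.0823 = 1.9210
df = 42, t-critical = ±2.018
Decision: fail to reject H₀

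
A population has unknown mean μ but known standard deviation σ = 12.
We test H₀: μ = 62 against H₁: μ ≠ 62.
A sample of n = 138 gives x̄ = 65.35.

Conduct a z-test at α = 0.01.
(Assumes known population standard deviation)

Standard error: SE = σ/√n = 12/√138 = 1.0215
z-statistic: z = (x̄ - μ₀)/SE = (65.35 - 62)/1.0215 = 3.2795
Critical value: ±2.576
p-value = 0.0010
Decision: reject H₀

Answer: z = 3.2795, reject H₀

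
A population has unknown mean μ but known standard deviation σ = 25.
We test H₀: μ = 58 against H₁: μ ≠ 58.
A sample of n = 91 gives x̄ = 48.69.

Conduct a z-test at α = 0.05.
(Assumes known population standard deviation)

Standard error: SE = σ/√n = 25/√91 = 2.6207
z-statistic: z = (x̄ - μ₀)/SE = (48.69 - 58)/2.6207 = -3.5525
Critical value: ±1.960
p-value = 0.0004
Decision: reject H₀

Answer: z = -3.5525, reject H₀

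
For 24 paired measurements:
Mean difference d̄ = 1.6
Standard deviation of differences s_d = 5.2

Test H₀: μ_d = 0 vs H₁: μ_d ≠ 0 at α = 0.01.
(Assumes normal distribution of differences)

df = n - 1 = 23
SE = s_d/√n = 5.2/√24 = 1.0614
t = d̄/SE = 1.6/1.0614 = 1.5074
Critical value: t_{0.005,23} = ±2.807
p-value ≈ 0.1453
Decision: fail to reject H₀

Answer: t = 1.5074, fail to reject H₀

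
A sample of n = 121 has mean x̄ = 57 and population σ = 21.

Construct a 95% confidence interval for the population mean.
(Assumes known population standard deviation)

Confidence level: 95%, α = 0.05
z_0.025 = 1.960
SE = σ/√n = 21/√121 = 1.9091
Margin of error = 1.960 × 1.9091 = 3.7418
CI: x̄ ± margin = 57 ± 3.7418
CI: (53.2582, 60.7418)

Answer: (53.2582, 60.7418)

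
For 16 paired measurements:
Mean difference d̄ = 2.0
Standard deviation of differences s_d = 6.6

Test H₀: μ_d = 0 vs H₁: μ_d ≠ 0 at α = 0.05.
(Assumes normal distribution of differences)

df = n - 1 = 15
SE = s_d/√n = 6.6/√16 = 1.6500
t = d̄/SE = 2.0/1.6500 = 1.2121
Critical value: t_{0.025,15} = ±2.131
p-value ≈ 0.2442
Decision: fail to reject H₀

Answer: t = 1.2121, fail to reject H₀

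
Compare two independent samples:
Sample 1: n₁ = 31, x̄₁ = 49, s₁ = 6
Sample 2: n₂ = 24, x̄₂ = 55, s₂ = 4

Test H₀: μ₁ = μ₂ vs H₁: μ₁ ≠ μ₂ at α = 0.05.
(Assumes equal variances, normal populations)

Answer: t = -4.2221, reject H₀

Derivation:
Pooled variance: s²_p = [30×6² + 23×4²]/(53) = 27.3208
s_p = 5.2269
SE = s_p×√(1/n₁ + 1/n₂) = 5.2269×√(1/31 + 1/24) = 1.4211
t = (x̄₁ - x̄₂)/SE = (49 - 55)/1.4211 = -4.2221
df = 53, t-critical = ±2.006
Decision: reject H₀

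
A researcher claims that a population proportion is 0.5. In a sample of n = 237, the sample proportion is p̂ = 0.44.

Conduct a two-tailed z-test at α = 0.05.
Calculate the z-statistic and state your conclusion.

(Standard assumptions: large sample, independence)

H₀: p = 0.5, H₁: p ≠ 0.5
Standard error: SE = √(p₀(1-p₀)/n) = √(0.5×0.5/237) = 0.032478
z-statistic: z = (p̂ - p₀)/SE = (0.44 - 0.5)/0.032478 = -1.8474
Critical value: z_0.025 = ±1.960
p-value = 0.0647
Decision: fail to reject H₀ at α = 0.05

Answer: z = -1.8474, fail to reject H₀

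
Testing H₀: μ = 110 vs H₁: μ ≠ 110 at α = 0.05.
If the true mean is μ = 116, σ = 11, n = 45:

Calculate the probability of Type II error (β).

Answer: β ≈ 0.0447

Derivation:
SE = σ/√n = 11/√45 = 1.6398
Critical values: μ₀ ± z_0.025×SE = 110 ± 1.960×1.6398
Acceptance region: (106.7860, 113.2140)
Under H₁ (μ = 116): z_high = (113.2140 - 116)/1.6398 = -1.6990, z_low = (106.7860 - 116)/1.6398 = -5.6190
β = P(not reject | H₁) = Φ(-1.6990) - Φ(-5.6190) ≈ 0.0447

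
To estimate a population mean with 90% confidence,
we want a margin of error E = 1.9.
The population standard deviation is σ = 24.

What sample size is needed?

z_0.05 = 1.645
n = (z×σ/E)² = (1.645×24/1.9)²
n = 431.7647
Round up: n = 432

Answer: n = 432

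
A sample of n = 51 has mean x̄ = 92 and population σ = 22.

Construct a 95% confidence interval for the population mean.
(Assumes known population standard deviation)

Confidence level: 95%, α = 0.05
z_0.025 = 1.960
SE = σ/√n = 22/√51 = 3.0806
Margin of error = 1.960 × 3.0806 = 6.0380
CI: x̄ ± margin = 92 ± 6.0380
CI: (85.9620, 98.0380)

Answer: (85.9620, 98.0380)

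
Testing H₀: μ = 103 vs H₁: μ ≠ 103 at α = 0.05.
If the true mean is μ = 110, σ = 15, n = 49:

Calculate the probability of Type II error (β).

Answer: β ≈ 0.0957

Derivation:
SE = σ/√n = 15/√49 = 2.1429
Critical values: μ₀ ± z_0.025×SE = 103 ± 1.960×2.1429
Acceptance region: (98.7999, 107.2001)
Under H₁ (μ = 110): z_high = (107.2001 - 110)/2.1429 = -1.3066, z_low = (98.7999 - 110)/2.1429 = -5.2266
β = P(not reject | H₁) = Φ(-1.3066) - Φ(-5.2266) ≈ 0.0957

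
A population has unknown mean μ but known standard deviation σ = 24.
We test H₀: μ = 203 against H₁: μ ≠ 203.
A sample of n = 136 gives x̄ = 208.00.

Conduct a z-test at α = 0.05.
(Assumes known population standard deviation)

Answer: z = 2.4295, reject H₀

Derivation:
Standard error: SE = σ/√n = 24/√136 = 2.0580
z-statistic: z = (x̄ - μ₀)/SE = (208.00 - 203)/2.0580 = 2.4295
Critical value: ±1.960
p-value = 0.0151
Decision: reject H₀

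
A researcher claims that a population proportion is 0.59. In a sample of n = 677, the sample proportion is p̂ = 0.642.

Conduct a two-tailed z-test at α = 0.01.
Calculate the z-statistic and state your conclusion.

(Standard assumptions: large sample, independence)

Answer: z = 2.7509, reject H₀

Derivation:
H₀: p = 0.59, H₁: p ≠ 0.59
Standard error: SE = √(p₀(1-p₀)/n) = √(0.59×0.41/677) = 0.018903
z-statistic: z = (p̂ - p₀)/SE = (0.642 - 0.59)/0.018903 = 2.7509
Critical value: z_0.005 = ±2.576
p-value = 0.0059
Decision: reject H₀ at α = 0.01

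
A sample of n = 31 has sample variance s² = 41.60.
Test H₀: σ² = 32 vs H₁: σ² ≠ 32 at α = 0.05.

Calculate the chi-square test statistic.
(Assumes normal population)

df = n - 1 = 30
χ² = (n-1)s²/σ₀² = 30×41.60/32 = 39.0000
Critical values: χ²_{0.975,30} = 16.791, χ²_{0.025,30} = 46.979
Rejection region: χ² < 16.791 or χ² > 46.979
Decision: fail to reject H₀

Answer: χ² = 39.0000, fail to reject H₀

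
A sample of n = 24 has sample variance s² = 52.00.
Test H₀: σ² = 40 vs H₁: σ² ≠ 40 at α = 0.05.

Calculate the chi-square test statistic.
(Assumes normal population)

df = n - 1 = 23
χ² = (n-1)s²/σ₀² = 23×52.00/40 = 29.9000
Critical values: χ²_{0.975,23} = 11.689, χ²_{0.025,23} = 38.076
Rejection region: χ² < 11.689 or χ² > 38.076
Decision: fail to reject H₀

Answer: χ² = 29.9000, fail to reject H₀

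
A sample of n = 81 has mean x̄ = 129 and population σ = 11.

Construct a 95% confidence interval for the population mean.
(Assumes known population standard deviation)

Answer: (126.6045, 131.3955)

Derivation:
Confidence level: 95%, α = 0.05
z_0.025 = 1.960
SE = σ/√n = 11/√81 = 1.2222
Margin of error = 1.960 × 1.2222 = 2.3955
CI: x̄ ± margin = 129 ± 2.3955
CI: (126.6045, 131.3955)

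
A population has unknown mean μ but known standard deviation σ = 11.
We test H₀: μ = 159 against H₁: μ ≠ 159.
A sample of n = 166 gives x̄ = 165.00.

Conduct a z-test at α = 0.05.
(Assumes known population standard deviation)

Answer: z = 7.0274, reject H₀

Derivation:
Standard error: SE = σ/√n = 11/√166 = 0.8538
z-statistic: z = (x̄ - μ₀)/SE = (165.00 - 159)/0.8538 = 7.0274
Critical value: ±1.960
p-value < 0.0001
Decision: reject H₀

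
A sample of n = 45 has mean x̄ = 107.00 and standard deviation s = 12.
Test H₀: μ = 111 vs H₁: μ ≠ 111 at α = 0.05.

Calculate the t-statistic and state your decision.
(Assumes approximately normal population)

df = n - 1 = 44
SE = s/√n = 12/√45 = 1.7889
t = (x̄ - μ₀)/SE = (107.00 - 111)/1.7889 = -2.2360
Critical value: t_{0.025,44} = ±2.015
p-value ≈ 0.0305
Decision: reject H₀

Answer: t = -2.2360, reject H₀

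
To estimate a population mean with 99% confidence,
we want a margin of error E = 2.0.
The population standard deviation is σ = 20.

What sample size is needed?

Answer: n = 664

Derivation:
z_0.005 = 2.576
n = (z×σ/E)² = (2.576×20/2.0)²
n = 663.5776
Round up: n = 664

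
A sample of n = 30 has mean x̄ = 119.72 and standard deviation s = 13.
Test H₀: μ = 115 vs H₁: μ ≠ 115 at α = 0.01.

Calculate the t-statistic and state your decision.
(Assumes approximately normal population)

Answer: t = 1.9886, fail to reject H₀

Derivation:
df = n - 1 = 29
SE = s/√n = 13/√30 = 2.3735
t = (x̄ - μ₀)/SE = (119.72 - 115)/2.3735 = 1.9886
Critical value: t_{0.005,29} = ±2.756
p-value ≈ 0.0563
Decision: fail to reject H₀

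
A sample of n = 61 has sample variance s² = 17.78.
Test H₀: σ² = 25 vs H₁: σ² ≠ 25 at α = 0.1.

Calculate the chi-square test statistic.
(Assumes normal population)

Answer: χ² = 42.6720, reject H₀

Derivation:
df = n - 1 = 60
χ² = (n-1)s²/σ₀² = 60×17.78/25 = 42.6720
Critical values: χ²_{0.95,60} = 43.188, χ²_{0.05,60} = 79.082
Rejection region: χ² < 43.188 or χ² > 79.082
Decision: reject H₀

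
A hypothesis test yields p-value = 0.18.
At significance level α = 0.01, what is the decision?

Answer: fail to reject H₀

Derivation:
Compare p-value to α:
0.18 ≥ 0.01
Decision: fail to reject H₀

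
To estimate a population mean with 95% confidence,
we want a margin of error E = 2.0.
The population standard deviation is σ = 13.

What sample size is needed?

Answer: n = 163

Derivation:
z_0.025 = 1.960
n = (z×σ/E)² = (1.960×13/2.0)²
n = 162.3076
Round up: n = 163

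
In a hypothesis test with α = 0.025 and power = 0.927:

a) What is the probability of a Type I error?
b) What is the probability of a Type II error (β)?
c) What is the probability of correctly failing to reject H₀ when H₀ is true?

a) Type I error probability = α = 0.025
b) Power = P(reject H₀ | H₁ true) = 1 - β = 0.927, so Type II error probability = β = 1 - Power = 0.073
c) P(fail to reject H₀ | H₀ true) = 1 - α = 0.975

Answer: a) 0.025, b) 0.073, c) 0.975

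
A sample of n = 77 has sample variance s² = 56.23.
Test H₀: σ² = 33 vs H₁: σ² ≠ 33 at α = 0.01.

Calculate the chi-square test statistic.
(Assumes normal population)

Answer: χ² = 129.4994, reject H₀

Derivation:
df = n - 1 = 76
χ² = (n-1)s²/σ₀² = 76×56.23/33 = 129.4994
Critical values: χ²_{0.995,76} = 47.997, χ²_{0.005,76} = 111.495
Rejection region: χ² < 47.997 or χ² > 111.495
Decision: reject H₀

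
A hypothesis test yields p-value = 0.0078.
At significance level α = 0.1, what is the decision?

Compare p-value to α:
0.0078 < 0.1
Decision: reject H₀

Answer: reject H₀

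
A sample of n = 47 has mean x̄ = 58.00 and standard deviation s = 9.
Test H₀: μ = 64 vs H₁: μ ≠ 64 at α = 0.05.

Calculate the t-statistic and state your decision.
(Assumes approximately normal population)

Answer: t = -4.5704, reject H₀

Derivation:
df = n - 1 = 46
SE = s/√n = 9/√47 = 1.3128
t = (x̄ - μ₀)/SE = (58.00 - 64)/1.3128 = -4.5704
Critical value: t_{0.025,46} = ±2.013
p-value < 0.0001
Decision: reject H₀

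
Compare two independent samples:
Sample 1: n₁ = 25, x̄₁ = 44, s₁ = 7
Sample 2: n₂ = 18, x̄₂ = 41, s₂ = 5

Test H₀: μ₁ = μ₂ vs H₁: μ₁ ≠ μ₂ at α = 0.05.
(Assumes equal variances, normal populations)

Answer: t = 1.5530, fail to reject H₀

Derivation:
Pooled variance: s²_p = [24×7² + 17×5²]/(41) = 39.0488
s_p = 6.2489
SE = s_p×√(1/n₁ + 1/n₂) = 6.2489×√(1/25 + 1/18) = 1.9317
t = (x̄₁ - x̄₂)/SE = (44 - 41)/1.9317 = 1.5530
df = 41, t-critical = ±2.020
Decision: fail to reject H₀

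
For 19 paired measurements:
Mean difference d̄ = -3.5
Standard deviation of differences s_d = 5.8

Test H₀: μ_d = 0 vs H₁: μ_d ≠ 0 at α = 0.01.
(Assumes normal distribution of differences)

Answer: t = -2.6304, fail to reject H₀

Derivation:
df = n - 1 = 18
SE = s_d/√n = 5.8/√19 = 1.3306
t = d̄/SE = -3.5/1.3306 = -2.6304
Critical value: t_{0.005,18} = ±2.878
p-value ≈ 0.0170
Decision: fail to reject H₀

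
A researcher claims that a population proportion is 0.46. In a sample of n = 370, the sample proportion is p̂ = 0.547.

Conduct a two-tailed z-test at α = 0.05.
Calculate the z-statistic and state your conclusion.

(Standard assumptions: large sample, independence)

Answer: z = 3.3578, reject H₀

Derivation:
H₀: p = 0.46, H₁: p ≠ 0.46
Standard error: SE = √(p₀(1-p₀)/n) = √(0.46×0.54/370) = 0.025910
z-statistic: z = (p̂ - p₀)/SE = (0.547 - 0.46)/0.025910 = 3.3578
Critical value: z_0.025 = ±1.960
p-value = 0.0008
Decision: reject H₀ at α = 0.05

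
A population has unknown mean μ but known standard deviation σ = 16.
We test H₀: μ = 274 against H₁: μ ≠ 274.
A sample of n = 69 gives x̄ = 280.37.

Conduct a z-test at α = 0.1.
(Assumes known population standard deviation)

Standard error: SE = σ/√n = 16/√69 = 1.9262
z-statistic: z = (x̄ - μ₀)/SE = (280.37 - 274)/1.9262 = 3.3070
Critical value: ±1.645
p-value = 0.0009
Decision: reject H₀

Answer: z = 3.3070, reject H₀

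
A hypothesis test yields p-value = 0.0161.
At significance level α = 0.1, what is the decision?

Answer: reject H₀

Derivation:
Compare p-value to α:
0.0161 < 0.1
Decision: reject H₀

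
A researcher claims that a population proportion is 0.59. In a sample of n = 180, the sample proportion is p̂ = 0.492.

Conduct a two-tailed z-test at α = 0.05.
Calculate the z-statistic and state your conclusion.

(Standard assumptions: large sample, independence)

Answer: z = -2.6733, reject H₀

Derivation:
H₀: p = 0.59, H₁: p ≠ 0.59
Standard error: SE = √(p₀(1-p₀)/n) = √(0.59×0.41/180) = 0.036659
z-statistic: z = (p̂ - p₀)/SE = (0.492 - 0.59)/0.036659 = -2.6733
Critical value: z_0.025 = ±1.960
p-value = 0.0075
Decision: reject H₀ at α = 0.05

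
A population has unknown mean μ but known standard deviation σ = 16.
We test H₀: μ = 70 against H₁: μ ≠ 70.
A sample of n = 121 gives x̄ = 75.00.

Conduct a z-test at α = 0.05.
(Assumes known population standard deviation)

Standard error: SE = σ/√n = 16/√121 = 1.4545
z-statistic: z = (x̄ - μ₀)/SE = (75.00 - 70)/1.4545 = 3.4376
Critical value: ±1.960
p-value = 0.0006
Decision: reject H₀

Answer: z = 3.4376, reject H₀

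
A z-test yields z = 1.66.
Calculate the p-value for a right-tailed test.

Answer: p-value ≈ 0.0485

Derivation:
For z = 1.66:
p = P(Z > 1.66) = 1 - Φ(1.66) = 0.0485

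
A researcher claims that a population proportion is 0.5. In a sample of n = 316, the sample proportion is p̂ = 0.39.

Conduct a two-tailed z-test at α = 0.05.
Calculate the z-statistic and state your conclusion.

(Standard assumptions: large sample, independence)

H₀: p = 0.5, H₁: p ≠ 0.5
Standard error: SE = √(p₀(1-p₀)/n) = √(0.5×0.5/316) = 0.028127
z-statistic: z = (p̂ - p₀)/SE = (0.39 - 0.5)/0.028127 = -3.9108
Critical value: z_0.025 = ±1.960
p-value = 0.0001
Decision: reject H₀ at α = 0.05

Answer: z = -3.9108, reject H₀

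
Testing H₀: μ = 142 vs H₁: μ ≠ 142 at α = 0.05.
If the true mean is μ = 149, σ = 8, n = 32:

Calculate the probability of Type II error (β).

Answer: β ≈ 0.0014

Derivation:
SE = σ/√n = 8/√32 = 1.4142
Critical values: μ₀ ± z_0.025×SE = 142 ± 1.960×1.4142
Acceptance region: (139.2282, 144.7718)
Under H₁ (μ = 149): z_high = (144.7718 - 149)/1.4142 = -2.9898, z_low = (139.2282 - 149)/1.4142 = -6.9098
β = P(not reject | H₁) = Φ(-2.9898) - Φ(-6.9098) ≈ 0.0014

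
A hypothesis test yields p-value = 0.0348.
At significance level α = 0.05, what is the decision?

Compare p-value to α:
0.0348 < 0.05
Decision: reject H₀

Answer: reject H₀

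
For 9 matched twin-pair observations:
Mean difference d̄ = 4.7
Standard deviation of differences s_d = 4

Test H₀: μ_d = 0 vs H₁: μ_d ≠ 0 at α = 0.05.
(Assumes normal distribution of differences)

Answer: t = 3.5251, reject H₀

Derivation:
df = n - 1 = 8
SE = s_d/√n = 4/√9 = 1.3333
t = d̄/SE = 4.7/1.3333 = 3.5251
Critical value: t_{0.025,8} = ±2.306
p-value ≈ 0.0078
Decision: reject H₀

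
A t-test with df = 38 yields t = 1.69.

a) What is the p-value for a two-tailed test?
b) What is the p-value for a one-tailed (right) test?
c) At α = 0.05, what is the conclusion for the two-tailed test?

Answer: a) 0.0992, b) 0.0496, c) fail to reject H₀

Derivation:
Using t-distribution with df = 38:
a) Two-tailed: p = 2×P(T > 1.69) = 0.0992
b) One-tailed: p = P(T > 1.69) = 0.0496
c) 0.0992 ≥ 0.05, fail to reject H₀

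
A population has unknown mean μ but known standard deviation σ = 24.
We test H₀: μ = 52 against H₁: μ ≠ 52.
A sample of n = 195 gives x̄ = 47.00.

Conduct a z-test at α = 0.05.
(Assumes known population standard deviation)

Answer: z = -2.9092, reject H₀

Derivation:
Standard error: SE = σ/√n = 24/√195 = 1.7187
z-statistic: z = (x̄ - μ₀)/SE = (47.00 - 52)/1.7187 = -2.9092
Critical value: ±1.960
p-value = 0.0036
Decision: reject H₀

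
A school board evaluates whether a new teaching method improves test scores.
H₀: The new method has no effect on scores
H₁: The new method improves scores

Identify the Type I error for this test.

Type I error: rejecting H₀ when it is actually true (false positive).
Type II error: failing to reject H₀ when H₁ is actually true (false negative).

Answer: Concluding the new method improves scores when it actually doesn't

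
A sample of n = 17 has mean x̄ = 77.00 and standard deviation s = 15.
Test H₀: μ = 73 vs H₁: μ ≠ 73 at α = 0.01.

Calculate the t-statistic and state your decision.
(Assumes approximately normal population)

df = n - 1 = 16
SE = s/√n = 15/√17 = 3.6380
t = (x̄ - μ₀)/SE = (77.00 - 73)/3.6380 = 1.0995
Critical value: t_{0.005,16} = ±2.921
p-value ≈ 0.2878
Decision: fail to reject H₀

Answer: t = 1.0995, fail to reject H₀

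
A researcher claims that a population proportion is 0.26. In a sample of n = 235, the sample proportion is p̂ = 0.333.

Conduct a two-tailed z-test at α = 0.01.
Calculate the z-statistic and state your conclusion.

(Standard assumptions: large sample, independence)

Answer: z = 2.5513, fail to reject H₀

Derivation:
H₀: p = 0.26, H₁: p ≠ 0.26
Standard error: SE = √(p₀(1-p₀)/n) = √(0.26×0.74/235) = 0.028613
z-statistic: z = (p̂ - p₀)/SE = (0.333 - 0.26)/0.028613 = 2.5513
Critical value: z_0.005 = ±2.576
p-value = 0.0107
Decision: fail to reject H₀ at α = 0.01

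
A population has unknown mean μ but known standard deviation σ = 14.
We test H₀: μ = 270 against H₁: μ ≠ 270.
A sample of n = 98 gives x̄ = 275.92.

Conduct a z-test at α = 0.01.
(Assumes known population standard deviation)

Standard error: SE = σ/√n = 14/√98 = 1.4142
z-statistic: z = (x̄ - μ₀)/SE = (275.92 - 270)/1.4142 = 4.1861
Critical value: ±2.576
p-value < 0.0001
Decision: reject H₀

Answer: z = 4.1861, reject H₀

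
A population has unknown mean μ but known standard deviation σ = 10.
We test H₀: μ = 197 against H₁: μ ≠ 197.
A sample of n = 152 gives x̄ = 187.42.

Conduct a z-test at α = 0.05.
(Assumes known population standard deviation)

Standard error: SE = σ/√n = 10/√152 = 0.8111
z-statistic: z = (x̄ - μ₀)/SE = (187.42 - 197)/0.8111 = -11.8111
Critical value: ±1.960
p-value < 0.0001
Decision: reject H₀

Answer: z = -11.8111, reject H₀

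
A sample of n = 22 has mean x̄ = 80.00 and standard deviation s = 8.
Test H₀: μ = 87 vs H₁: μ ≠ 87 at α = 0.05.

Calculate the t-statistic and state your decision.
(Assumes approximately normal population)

Answer: t = -4.1041, reject H₀

Derivation:
df = n - 1 = 21
SE = s/√n = 8/√22 = 1.7056
t = (x̄ - μ₀)/SE = (80.00 - 87)/1.7056 = -4.1041
Critical value: t_{0.025,21} = ±2.080
p-value ≈ 0.0005
Decision: reject H₀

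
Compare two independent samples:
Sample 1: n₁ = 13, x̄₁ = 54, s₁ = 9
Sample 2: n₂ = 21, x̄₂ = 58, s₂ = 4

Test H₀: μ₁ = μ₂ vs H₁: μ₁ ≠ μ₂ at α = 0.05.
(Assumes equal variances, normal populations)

Answer: t = -1.7838, fail to reject H₀

Derivation:
Pooled variance: s²_p = [12×9² + 20×4²]/(32) = 40.3750
s_p = 6.3541
SE = s_p×√(1/n₁ + 1/n₂) = 6.3541×√(1/13 + 1/21) = 2.2424
t = (x̄₁ - x̄₂)/SE = (54 - 58)/2.2424 = -1.7838
df = 32, t-critical = ±2.037
Decision: fail to reject H₀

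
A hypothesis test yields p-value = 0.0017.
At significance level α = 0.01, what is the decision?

Compare p-value to α:
0.0017 < 0.01
Decision: reject H₀

Answer: reject H₀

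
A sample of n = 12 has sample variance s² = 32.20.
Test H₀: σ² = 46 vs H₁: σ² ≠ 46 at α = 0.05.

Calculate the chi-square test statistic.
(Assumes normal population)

Answer: χ² = 7.7000, fail to reject H₀

Derivation:
df = n - 1 = 11
χ² = (n-1)s²/σ₀² = 11×32.20/46 = 7.7000
Critical values: χ²_{0.975,11} = 3.816, χ²_{0.025,11} = 21.920
Rejection region: χ² < 3.816 or χ² > 21.920
Decision: fail to reject H₀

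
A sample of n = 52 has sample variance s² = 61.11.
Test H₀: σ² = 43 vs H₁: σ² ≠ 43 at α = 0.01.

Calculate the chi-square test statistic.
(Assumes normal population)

Answer: χ² = 72.4793, fail to reject H₀

Derivation:
df = n - 1 = 51
χ² = (n-1)s²/σ₀² = 51×61.11/43 = 72.4793
Critical values: χ²_{0.995,51} = 28.735, χ²_{0.005,51} = 80.747
Rejection region: χ² < 28.735 or χ² > 80.747
Decision: fail to reject H₀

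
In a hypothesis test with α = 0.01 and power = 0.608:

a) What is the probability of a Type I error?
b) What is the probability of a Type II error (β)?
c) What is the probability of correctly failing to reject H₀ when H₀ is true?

Answer: a) 0.01, b) 0.392, c) 0.99

Derivation:
a) Type I error probability = α = 0.01
b) Power = P(reject H₀ | H₁ true) = 1 - β = 0.608, so Type II error probability = β = 1 - Power = 0.392
c) P(fail to reject H₀ | H₀ true) = 1 - α = 0.99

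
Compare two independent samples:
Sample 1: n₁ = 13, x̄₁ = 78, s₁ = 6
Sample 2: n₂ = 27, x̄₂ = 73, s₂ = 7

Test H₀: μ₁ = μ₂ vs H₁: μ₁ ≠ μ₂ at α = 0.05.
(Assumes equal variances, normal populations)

Pooled variance: s²_p = [12×6² + 26×7²]/(38) = 44.8947
s_p = 6.7004
SE = s_p×√(1/n₁ + 1/n₂) = 6.7004×√(1/13 + 1/27) = 2.2619
t = (x̄₁ - x̄₂)/SE = (78 - 73)/2.2619 = 2.2105
df = 38, t-critical = ±2.024
Decision: reject H₀

Answer: t = 2.2105, reject H₀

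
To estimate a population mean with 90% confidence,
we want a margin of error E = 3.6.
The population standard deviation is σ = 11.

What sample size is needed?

z_0.05 = 1.645
n = (z×σ/E)² = (1.645×11/3.6)²
n = 25.2646
Round up: n = 26

Answer: n = 26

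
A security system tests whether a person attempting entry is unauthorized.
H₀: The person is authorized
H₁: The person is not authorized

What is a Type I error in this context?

Type I error: rejecting H₀ when it is actually true (false positive).
Type II error: failing to reject H₀ when H₁ is actually true (false negative).

Answer: Denying entry to an authorized person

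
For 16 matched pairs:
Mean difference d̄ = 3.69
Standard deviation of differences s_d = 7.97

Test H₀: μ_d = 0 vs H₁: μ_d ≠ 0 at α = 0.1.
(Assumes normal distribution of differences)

df = n - 1 = 15
SE = s_d/√n = 7.97/√16 = 1.9925
t = d̄/SE = 3.69/1.9925 = 1.8519
Critical value: t_{0.05,15} = ±1.753
p-value ≈ 0.0838
Decision: reject H₀

Answer: t = 1.8519, reject H₀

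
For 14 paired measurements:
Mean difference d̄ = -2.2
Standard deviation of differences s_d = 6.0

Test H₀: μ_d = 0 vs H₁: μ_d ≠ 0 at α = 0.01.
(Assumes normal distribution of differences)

Answer: t = -1.3719, fail to reject H₀

Derivation:
df = n - 1 = 13
SE = s_d/√n = 6.0/√14 = 1.6036
t = d̄/SE = -2.2/1.6036 = -1.3719
Critical value: t_{0.005,13} = ±3.012
p-value ≈ 0.1933
Decision: fail to reject H₀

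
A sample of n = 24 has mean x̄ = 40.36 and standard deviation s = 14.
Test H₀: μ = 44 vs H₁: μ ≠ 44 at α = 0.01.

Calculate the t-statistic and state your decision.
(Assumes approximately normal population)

Answer: t = -1.2738, fail to reject H₀

Derivation:
df = n - 1 = 23
SE = s/√n = 14/√24 = 2.8577
t = (x̄ - μ₀)/SE = (40.36 - 44)/2.8577 = -1.2738
Critical value: t_{0.005,23} = ±2.807
p-value ≈ 0.2155
Decision: fail to reject H₀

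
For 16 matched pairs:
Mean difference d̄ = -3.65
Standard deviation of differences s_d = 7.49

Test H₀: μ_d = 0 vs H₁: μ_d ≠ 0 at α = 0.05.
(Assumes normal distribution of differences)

Answer: t = -1.9493, fail to reject H₀

Derivation:
df = n - 1 = 15
SE = s_d/√n = 7.49/√16 = 1.8725
t = d̄/SE = -3.65/1.8725 = -1.9493
Critical value: t_{0.025,15} = ±2.131
p-value ≈ 0.0702
Decision: fail to reject H₀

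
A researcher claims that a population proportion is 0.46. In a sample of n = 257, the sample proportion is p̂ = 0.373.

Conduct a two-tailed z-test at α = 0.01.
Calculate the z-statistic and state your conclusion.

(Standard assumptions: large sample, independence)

H₀: p = 0.46, H₁: p ≠ 0.46
Standard error: SE = √(p₀(1-p₀)/n) = √(0.46×0.54/257) = 0.031089
z-statistic: z = (p̂ - p₀)/SE = (0.373 - 0.46)/0.031089 = -2.7984
Critical value: z_0.005 = ±2.576
p-value = 0.0051
Decision: reject H₀ at α = 0.01

Answer: z = -2.7984, reject H₀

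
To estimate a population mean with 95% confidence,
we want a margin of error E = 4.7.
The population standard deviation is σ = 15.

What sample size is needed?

z_0.025 = 1.960
n = (z×σ/E)² = (1.960×15/4.7)²
n = 39.1290
Round up: n = 40

Answer: n = 40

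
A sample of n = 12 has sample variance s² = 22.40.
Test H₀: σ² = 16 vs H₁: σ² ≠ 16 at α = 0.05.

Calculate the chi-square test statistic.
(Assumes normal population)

df = n - 1 = 11
χ² = (n-1)s²/σ₀² = 11×22.40/16 = 15.4000
Critical values: χ²_{0.975,11} = 3.816, χ²_{0.025,11} = 21.920
Rejection region: χ² < 3.816 or χ² > 21.920
Decision: fail to reject H₀

Answer: χ² = 15.4000, fail to reject H₀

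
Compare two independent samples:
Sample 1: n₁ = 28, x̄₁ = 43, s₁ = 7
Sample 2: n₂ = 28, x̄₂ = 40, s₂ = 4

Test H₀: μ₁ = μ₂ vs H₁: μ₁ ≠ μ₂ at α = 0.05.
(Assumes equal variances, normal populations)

Answer: t = 1.9690, fail to reject H₀

Derivation:
Pooled variance: s²_p = [27×7² + 27×4²]/(54) = 32.5000
s_p = 5.7009
SE = s_p×√(1/n₁ + 1/n₂) = 5.7009×√(1/28 + 1/28) = 1.5236
t = (x̄₁ - x̄₂)/SE = (43 - 40)/1.5236 = 1.9690
df = 54, t-critical = ±2.005
Decision: fail to reject H₀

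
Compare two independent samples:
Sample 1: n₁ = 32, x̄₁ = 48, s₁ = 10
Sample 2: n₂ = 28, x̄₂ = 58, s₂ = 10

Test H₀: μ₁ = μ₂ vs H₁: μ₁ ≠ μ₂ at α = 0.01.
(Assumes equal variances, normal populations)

Pooled variance: s²_p = [31×10² + 27×10²]/(58) = 100.0000
s_p = 10.0000
SE = s_p×√(1/n₁ + 1/n₂) = 10.0000×√(1/32 + 1/28) = 2.5877
t = (x̄₁ - x̄₂)/SE = (48 - 58)/2.5877 = -3.8644
df = 58, t-critical = ±2.663
Decision: reject H₀

Answer: t = -3.8644, reject H₀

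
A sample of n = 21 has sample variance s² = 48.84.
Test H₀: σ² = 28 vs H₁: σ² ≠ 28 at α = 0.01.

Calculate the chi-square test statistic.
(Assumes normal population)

df = n - 1 = 20
χ² = (n-1)s²/σ₀² = 20×48.84/28 = 34.8857
Critical values: χ²_{0.995,20} = 7.434, χ²_{0.005,20} = 39.997
Rejection region: χ² < 7.434 or χ² > 39.997
Decision: fail to reject H₀

Answer: χ² = 34.8857, fail to reject H₀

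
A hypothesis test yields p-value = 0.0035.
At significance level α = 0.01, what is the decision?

Compare p-value to α:
0.0035 < 0.01
Decision: reject H₀

Answer: reject H₀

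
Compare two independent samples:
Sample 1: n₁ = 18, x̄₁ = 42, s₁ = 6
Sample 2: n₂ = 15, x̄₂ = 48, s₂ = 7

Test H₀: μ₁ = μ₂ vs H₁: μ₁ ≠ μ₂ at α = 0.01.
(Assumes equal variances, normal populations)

Answer: t = -2.6523, fail to reject H₀

Derivation:
Pooled variance: s²_p = [17×6² + 14×7²]/(31) = 41.8710
s_p = 6.4708
SE = s_p×√(1/n₁ + 1/n₂) = 6.4708×√(1/18 + 1/15) = 2.2622
t = (x̄₁ - x̄₂)/SE = (42 - 48)/2.2622 = -2.6523
df = 31, t-critical = ±2.744
Decision: fail to reject H₀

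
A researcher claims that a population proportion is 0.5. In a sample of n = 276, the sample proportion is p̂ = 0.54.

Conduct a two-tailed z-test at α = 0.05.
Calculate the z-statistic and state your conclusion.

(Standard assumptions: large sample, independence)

Answer: z = 1.3291, fail to reject H₀

Derivation:
H₀: p = 0.5, H₁: p ≠ 0.5
Standard error: SE = √(p₀(1-p₀)/n) = √(0.5×0.5/276) = 0.030096
z-statistic: z = (p̂ - p₀)/SE = (0.54 - 0.5)/0.030096 = 1.3291
Critical value: z_0.025 = ±1.960
p-value = 0.1838
Decision: fail to reject H₀ at α = 0.05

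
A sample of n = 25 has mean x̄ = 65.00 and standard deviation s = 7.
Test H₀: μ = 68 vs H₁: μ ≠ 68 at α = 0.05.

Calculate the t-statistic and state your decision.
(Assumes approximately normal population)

df = n - 1 = 24
SE = s/√n = 7/√25 = 1.4000
t = (x̄ - μ₀)/SE = (65.00 - 68)/1.4000 = -2.1429
Critical value: t_{0.025,24} = ±2.064
p-value ≈ 0.0425
Decision: reject H₀

Answer: t = -2.1429, reject H₀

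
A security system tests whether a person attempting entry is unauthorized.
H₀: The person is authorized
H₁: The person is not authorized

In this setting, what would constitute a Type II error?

Type I error (α): Rejecting H₀ when H₀ is true
Type II error (β): Failing to reject H₀ when H₁ is true

Answer: Granting entry to an unauthorized person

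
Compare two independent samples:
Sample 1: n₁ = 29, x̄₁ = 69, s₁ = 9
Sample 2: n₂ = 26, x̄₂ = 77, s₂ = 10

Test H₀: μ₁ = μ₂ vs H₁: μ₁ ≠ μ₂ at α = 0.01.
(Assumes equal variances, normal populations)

Pooled variance: s²_p = [28×9² + 25×10²]/(53) = 89.9623
s_p = 9.4848
SE = s_p×√(1/n₁ + 1/n₂) = 9.4848×√(1/29 + 1/26) = 2.5617
t = (x̄₁ - x̄₂)/SE = (69 - 77)/2.5617 = -3.1229
df = 53, t-critical = ±2.672
Decision: reject H₀

Answer: t = -3.1229, reject H₀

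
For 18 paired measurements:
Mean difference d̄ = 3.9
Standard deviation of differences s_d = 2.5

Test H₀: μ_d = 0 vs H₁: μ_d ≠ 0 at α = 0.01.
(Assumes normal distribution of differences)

Answer: t = 6.6180, reject H₀

Derivation:
df = n - 1 = 17
SE = s_d/√n = 2.5/√18 = 0.5893
t = d̄/SE = 3.9/0.5893 = 6.6180
Critical value: t_{0.005,17} = ±2.898
p-value < 0.0001
Decision: reject H₀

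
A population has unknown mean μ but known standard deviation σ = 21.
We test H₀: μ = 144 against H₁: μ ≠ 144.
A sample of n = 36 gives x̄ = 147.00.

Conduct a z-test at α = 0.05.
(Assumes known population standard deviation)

Answer: z = 0.8571, fail to reject H₀

Derivation:
Standard error: SE = σ/√n = 21/√36 = 3.5000
z-statistic: z = (x̄ - μ₀)/SE = (147.00 - 144)/3.5000 = 0.8571
Critical value: ±1.960
p-value = 0.3914
Decision: fail to reject H₀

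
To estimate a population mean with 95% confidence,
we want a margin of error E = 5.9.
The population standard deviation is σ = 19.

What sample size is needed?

z_0.025 = 1.960
n = (z×σ/E)² = (1.960×19/5.9)²
n = 39.8396
Round up: n = 40

Answer: n = 40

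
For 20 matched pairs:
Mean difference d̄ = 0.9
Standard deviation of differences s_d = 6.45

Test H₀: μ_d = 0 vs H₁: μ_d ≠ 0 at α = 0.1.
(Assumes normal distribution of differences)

df = n - 1 = 19
SE = s_d/√n = 6.45/√20 = 1.4423
t = d̄/SE = 0.9/1.4423 = 0.6240
Critical value: t_{0.05,19} = ±1.729
p-value ≈ 0.5400
Decision: fail to reject H₀

Answer: t = 0.6240, fail to reject H₀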